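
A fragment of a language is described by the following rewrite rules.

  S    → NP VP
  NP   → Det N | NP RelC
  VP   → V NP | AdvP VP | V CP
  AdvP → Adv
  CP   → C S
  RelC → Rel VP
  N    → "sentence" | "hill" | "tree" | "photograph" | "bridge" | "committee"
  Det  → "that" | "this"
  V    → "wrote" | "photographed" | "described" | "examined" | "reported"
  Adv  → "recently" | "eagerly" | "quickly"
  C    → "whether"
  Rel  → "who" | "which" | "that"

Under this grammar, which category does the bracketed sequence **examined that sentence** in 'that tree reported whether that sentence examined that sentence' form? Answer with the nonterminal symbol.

S
  NP
    Det: that
    N: tree
  VP
    V: reported
    CP
      C: whether
      S
        NP
          Det: that
          N: sentence
        VP
          V: examined
          NP
            Det: that
            N: sentence
The span 'examined that sentence' is the VP node built by VP → V NP.

VP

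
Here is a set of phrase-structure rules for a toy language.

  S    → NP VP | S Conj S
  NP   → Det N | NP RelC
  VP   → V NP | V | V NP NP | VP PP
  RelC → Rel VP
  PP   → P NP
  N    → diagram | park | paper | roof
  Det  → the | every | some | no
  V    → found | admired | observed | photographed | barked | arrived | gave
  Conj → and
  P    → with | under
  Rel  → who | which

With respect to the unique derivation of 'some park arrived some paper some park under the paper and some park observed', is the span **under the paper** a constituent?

[S [S [NP [Det some] [N park]] [VP [VP [V arrived] [NP [Det some] [N paper]] [NP [Det some] [N park]]] [PP [P under] [NP [Det the] [N paper]]]]] [Conj and] [S [NP [Det some] [N park]] [VP [V observed]]]]
The words 'under the paper' are exhaustively dominated by a single PP node (built by PP → P NP), so they form a constituent.

Yes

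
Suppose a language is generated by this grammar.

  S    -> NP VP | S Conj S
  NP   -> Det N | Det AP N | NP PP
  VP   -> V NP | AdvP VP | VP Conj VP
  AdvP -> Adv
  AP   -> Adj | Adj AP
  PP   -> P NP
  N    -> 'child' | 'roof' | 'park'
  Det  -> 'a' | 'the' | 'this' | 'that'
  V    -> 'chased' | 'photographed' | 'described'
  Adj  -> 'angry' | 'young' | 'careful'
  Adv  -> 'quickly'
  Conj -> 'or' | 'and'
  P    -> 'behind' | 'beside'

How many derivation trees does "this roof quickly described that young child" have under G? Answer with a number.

[S [NP [Det this] [N roof]] [VP [AdvP [Adv quickly]] [VP [V described] [NP [Det that] [AP [Adj young]] [N child]]]]]
No rule offers an alternative attachment or grouping for any span, so this is the only derivation.

1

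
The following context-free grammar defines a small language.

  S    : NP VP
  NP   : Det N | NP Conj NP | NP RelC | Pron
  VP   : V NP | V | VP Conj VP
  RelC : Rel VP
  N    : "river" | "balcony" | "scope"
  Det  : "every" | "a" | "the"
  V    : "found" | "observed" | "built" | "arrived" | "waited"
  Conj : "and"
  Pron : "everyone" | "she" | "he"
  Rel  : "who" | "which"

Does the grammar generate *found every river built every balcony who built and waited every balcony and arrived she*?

For S → NP VP, no prefix of the string parses as an NP.

Ungrammatical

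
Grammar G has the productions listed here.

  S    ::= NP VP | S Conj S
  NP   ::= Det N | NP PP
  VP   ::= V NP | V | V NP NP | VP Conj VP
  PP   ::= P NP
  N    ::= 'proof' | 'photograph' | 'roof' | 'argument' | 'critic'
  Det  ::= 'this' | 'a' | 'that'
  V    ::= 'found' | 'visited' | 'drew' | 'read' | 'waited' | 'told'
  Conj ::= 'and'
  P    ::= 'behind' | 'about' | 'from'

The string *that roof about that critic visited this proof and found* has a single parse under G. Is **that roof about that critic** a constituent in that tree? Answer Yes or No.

Yes

[S [NP [NP [Det that] [N roof]] [PP [P about] [NP [Det that] [N critic]]]] [VP [VP [V visited] [NP [Det this] [N proof]]] [Conj and] [VP [V found]]]]
The words 'that roof about that critic' are exhaustively dominated by a single NP node (built by NP → NP PP), so they form a constituent.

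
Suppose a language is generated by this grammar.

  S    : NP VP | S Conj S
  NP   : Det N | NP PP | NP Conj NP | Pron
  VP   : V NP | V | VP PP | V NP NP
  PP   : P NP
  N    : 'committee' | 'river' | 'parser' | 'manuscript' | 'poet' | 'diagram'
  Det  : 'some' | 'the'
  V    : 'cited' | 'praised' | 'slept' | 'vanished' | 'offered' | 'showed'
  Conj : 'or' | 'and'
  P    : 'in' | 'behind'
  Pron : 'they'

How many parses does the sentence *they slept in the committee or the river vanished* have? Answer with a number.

[S [S [NP [Pron they]] [VP [VP [V slept]] [PP [P in] [NP [Det the] [N committee]]]]] [Conj or] [S [NP [Det the] [N river]] [VP [V vanished]]]]
No rule offers an alternative attachment or grouping for any span, so this is the only derivation.

1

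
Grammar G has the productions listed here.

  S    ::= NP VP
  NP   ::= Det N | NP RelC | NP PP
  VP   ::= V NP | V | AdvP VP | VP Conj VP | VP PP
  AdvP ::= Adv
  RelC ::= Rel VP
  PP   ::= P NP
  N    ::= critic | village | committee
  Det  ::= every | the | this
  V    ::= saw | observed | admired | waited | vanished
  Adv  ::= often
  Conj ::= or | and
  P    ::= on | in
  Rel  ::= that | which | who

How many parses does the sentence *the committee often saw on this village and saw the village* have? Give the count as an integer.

Two of the 3 distinct bracketings:
[S [NP [Det the] [N committee]] [VP [AdvP [Adv often]] [VP [VP [VP [V saw]] [PP [P on] [NP [Det this] [N village]]]] [Conj and] [VP [V saw] [NP [Det the] [N village]]]]]]
[S [NP [Det the] [N committee]] [VP [VP [AdvP [Adv often]] [VP [VP [V saw]] [PP [P on] [NP [Det this] [N village]]]]] [Conj and] [VP [V saw] [NP [Det the] [N village]]]]]
The trees differ in how a recursive rule is bracketed over the same span.

3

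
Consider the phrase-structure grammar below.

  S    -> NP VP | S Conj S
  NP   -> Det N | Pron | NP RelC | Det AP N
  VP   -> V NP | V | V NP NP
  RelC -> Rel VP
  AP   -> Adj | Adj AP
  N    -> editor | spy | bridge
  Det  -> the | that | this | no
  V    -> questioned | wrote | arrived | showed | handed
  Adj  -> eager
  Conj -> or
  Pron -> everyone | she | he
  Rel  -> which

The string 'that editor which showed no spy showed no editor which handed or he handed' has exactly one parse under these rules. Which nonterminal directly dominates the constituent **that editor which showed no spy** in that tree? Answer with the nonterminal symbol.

S

[S [S [NP [NP [Det that] [N editor]] [RelC [Rel which] [VP [V showed] [NP [Det no] [N spy]]]]] [VP [V showed] [NP [NP [Det no] [N editor]] [RelC [Rel which] [VP [V handed]]]]]] [Conj or] [S [NP [Pron he]] [VP [V handed]]]]
The span 'that editor which showed no spy' is the NP node built by NP → NP RelC.
Its mother is the S built by S → NP VP.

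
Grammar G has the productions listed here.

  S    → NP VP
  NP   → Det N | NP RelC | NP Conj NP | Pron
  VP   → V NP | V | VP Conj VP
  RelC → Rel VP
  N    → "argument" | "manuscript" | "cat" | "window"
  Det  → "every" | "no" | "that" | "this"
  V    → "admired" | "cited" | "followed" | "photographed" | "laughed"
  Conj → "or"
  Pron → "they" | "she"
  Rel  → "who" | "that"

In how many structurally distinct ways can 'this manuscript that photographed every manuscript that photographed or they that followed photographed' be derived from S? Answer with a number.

7

Two of the 7 distinct bracketings:
[S [NP [NP [Det this] [N manuscript]] [RelC [Rel that] [VP [V photographed] [NP [NP [NP [NP [Det every] [N manuscript]] [RelC [Rel that] [VP [V photographed]]]] [Conj or] [NP [Pron they]]] [RelC [Rel that] [VP [V followed]]]]]]] [VP [V photographed]]]
[S [NP [NP [Det this] [N manuscript]] [RelC [Rel that] [VP [V photographed] [NP [NP [NP [Det every] [N manuscript]] [RelC [Rel that] [VP [V photographed]]]] [Conj or] [NP [NP [Pron they]] [RelC [Rel that] [VP [V followed]]]]]]]] [VP [V photographed]]]
The trees differ in how a recursive rule is bracketed over the same span.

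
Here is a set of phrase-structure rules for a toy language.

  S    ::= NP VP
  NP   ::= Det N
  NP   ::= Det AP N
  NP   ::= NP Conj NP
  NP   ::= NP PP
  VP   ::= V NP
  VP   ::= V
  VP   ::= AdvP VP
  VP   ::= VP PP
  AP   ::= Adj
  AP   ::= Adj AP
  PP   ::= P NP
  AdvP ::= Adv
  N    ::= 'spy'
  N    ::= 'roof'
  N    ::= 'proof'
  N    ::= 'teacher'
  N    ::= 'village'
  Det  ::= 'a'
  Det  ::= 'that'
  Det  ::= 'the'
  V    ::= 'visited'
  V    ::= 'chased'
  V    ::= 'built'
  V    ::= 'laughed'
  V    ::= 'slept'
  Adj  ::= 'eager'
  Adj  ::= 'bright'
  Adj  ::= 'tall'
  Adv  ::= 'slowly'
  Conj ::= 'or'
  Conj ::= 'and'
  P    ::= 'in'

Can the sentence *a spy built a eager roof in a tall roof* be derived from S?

[S [NP [Det a] [N spy]] [VP [V built] [NP [NP [Det a] [AP [Adj eager]] [N roof]] [PP [P in] [NP [Det a] [AP [Adj tall]] [N roof]]]]]]
Every word is introduced by a lexical rule and the phrasal rules combine the resulting categories into a single S.

Grammatical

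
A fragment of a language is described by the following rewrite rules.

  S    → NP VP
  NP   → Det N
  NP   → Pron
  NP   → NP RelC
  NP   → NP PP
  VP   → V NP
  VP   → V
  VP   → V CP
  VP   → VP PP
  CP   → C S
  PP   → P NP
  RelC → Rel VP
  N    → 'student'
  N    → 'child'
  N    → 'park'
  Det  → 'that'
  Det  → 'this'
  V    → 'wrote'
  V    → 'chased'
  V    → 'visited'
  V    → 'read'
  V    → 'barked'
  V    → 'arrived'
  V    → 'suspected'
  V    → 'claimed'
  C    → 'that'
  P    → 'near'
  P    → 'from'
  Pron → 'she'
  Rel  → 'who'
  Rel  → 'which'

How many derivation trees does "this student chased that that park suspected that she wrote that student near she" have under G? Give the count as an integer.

Two of the 4 distinct bracketings:
[S [NP [Det this] [N student]] [VP [V chased] [CP [C that] [S [NP [Det that] [N park]] [VP [V suspected] [CP [C that] [S [NP [Pron she]] [VP [V wrote] [NP [NP [Det that] [N student]] [PP [P near] [NP [Pron she]]]]]]]]]]]]
[S [NP [Det this] [N student]] [VP [V chased] [CP [C that] [S [NP [Det that] [N park]] [VP [V suspected] [CP [C that] [S [NP [Pron she]] [VP [VP [V wrote] [NP [Det that] [N student]]] [PP [P near] [NP [Pron she]]]]]]]]]]]
The difference turns on whether NP → NP PP is used at the relevant span, versus an alternative expansion of NP.

4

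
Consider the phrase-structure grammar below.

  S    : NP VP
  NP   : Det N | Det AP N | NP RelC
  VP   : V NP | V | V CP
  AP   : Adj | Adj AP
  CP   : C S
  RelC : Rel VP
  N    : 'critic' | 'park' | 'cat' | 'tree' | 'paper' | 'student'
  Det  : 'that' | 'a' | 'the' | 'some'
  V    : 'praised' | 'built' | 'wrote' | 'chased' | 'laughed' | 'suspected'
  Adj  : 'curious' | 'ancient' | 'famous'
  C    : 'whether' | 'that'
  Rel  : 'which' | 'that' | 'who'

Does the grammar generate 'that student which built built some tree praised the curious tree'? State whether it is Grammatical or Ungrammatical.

For S → NP VP, every NP-prefix leaves a non-VP remainder: after 'that student' the remainder is not a VP; after 'that student which built' the remainder is not a VP.

Ungrammatical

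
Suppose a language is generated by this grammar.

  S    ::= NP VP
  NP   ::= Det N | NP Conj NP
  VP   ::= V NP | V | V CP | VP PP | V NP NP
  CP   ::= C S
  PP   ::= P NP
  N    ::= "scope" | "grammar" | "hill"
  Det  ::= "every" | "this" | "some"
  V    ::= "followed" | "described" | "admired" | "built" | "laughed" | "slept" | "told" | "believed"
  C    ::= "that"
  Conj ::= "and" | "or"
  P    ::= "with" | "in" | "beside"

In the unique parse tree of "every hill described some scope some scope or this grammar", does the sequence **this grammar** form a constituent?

[S [NP [Det every] [N hill]] [VP [V described] [NP [Det some] [N scope]] [NP [NP [Det some] [N scope]] [Conj or] [NP [Det this] [N grammar]]]]]
The words 'this grammar' are exhaustively dominated by a single NP node (built by NP → Det N), so they form a constituent.

Yes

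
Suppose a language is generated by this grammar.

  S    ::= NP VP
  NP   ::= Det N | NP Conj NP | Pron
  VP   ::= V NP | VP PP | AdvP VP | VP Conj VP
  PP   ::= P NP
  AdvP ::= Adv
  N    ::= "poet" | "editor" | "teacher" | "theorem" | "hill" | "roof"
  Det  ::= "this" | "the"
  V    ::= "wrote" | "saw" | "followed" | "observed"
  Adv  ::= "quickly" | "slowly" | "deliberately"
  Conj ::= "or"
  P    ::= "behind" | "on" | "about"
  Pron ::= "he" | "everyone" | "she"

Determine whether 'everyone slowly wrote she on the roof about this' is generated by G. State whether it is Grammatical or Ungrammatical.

For S → NP VP, the only prefix that parses as NP is 'everyone', but the remainder 'slowly wrote she on the roof about this' is not a VP under these rules.

Ungrammatical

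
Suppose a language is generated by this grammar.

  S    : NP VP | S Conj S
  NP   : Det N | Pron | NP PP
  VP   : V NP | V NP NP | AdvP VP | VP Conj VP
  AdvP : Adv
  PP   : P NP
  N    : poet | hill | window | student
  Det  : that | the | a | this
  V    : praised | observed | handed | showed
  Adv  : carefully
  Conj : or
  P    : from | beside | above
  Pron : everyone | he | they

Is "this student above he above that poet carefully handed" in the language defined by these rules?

For S → NP VP, every NP-prefix leaves a non-VP remainder: after 'this student' the remainder is not a VP; after 'this student above he' the remainder is not a VP; after 'this student above he above that poet' the remainder is not a VP. The alternative S rule S → S Conj S likewise has no satisfying split.

Ungrammatical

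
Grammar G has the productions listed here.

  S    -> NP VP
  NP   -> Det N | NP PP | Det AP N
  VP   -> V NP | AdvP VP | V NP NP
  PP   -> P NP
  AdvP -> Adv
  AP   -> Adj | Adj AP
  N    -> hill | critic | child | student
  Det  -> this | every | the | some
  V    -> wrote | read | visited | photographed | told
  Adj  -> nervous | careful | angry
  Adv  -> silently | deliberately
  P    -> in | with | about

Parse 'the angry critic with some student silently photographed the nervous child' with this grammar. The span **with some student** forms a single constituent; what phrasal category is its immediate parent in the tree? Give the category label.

[S [NP [NP [Det the] [AP [Adj angry]] [N critic]] [PP [P with] [NP [Det some] [N student]]]] [VP [AdvP [Adv silently]] [VP [V photographed] [NP [Det the] [AP [Adj nervous]] [N child]]]]]
The span 'with some student' is the PP node built by PP → P NP.
Its mother is the NP built by NP → NP PP.

NP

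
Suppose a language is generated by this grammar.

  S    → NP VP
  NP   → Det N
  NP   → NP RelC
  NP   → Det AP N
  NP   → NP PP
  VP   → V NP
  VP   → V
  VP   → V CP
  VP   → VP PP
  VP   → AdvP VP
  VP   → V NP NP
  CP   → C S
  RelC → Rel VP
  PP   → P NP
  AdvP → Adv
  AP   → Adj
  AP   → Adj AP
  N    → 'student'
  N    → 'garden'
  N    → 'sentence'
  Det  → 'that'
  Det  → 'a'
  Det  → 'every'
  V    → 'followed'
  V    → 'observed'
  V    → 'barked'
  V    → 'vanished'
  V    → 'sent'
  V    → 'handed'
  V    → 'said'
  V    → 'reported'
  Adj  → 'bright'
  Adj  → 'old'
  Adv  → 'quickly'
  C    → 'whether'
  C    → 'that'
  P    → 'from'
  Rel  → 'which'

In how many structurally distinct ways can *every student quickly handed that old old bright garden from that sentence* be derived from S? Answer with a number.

Two of the 3 distinct bracketings:
[S [NP [Det every] [N student]] [VP [VP [AdvP [Adv quickly]] [VP [V handed] [NP [Det that] [AP [Adj old] [AP [Adj old] [AP [Adj bright]]]] [N garden]]]] [PP [P from] [NP [Det that] [N sentence]]]]]
[S [NP [Det every] [N student]] [VP [AdvP [Adv quickly]] [VP [V handed] [NP [NP [Det that] [AP [Adj old] [AP [Adj old] [AP [Adj bright]]]] [N garden]] [PP [P from] [NP [Det that] [N sentence]]]]]]]
The difference turns on whether NP → NP PP is used at the relevant span, versus an alternative expansion of NP.

3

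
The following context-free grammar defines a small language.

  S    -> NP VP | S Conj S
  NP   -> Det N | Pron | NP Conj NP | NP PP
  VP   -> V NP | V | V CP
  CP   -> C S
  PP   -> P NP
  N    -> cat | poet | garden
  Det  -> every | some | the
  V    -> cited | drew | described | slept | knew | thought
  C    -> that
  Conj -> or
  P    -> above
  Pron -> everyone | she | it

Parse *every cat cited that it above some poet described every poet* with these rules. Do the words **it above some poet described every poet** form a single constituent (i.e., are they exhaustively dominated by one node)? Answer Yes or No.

Yes

[S [NP [Det every] [N cat]] [VP [V cited] [CP [C that] [S [NP [NP [Pron it]] [PP [P above] [NP [Det some] [N poet]]]] [VP [V described] [NP [Det every] [N poet]]]]]]]
The words 'it above some poet described every poet' are exhaustively dominated by a single S node (built by S → NP VP), so they form a constituent.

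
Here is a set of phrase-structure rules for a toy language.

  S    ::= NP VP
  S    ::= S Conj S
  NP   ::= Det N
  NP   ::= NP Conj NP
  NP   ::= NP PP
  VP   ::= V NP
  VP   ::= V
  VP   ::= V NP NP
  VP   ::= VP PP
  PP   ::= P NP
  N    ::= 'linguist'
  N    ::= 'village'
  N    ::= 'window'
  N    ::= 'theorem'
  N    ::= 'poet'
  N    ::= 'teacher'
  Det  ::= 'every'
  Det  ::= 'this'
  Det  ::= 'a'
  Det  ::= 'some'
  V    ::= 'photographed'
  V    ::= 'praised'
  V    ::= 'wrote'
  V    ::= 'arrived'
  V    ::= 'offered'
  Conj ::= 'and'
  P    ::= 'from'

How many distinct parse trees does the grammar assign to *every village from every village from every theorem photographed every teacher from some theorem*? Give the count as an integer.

4

Two of the 4 distinct bracketings:
[S [NP [NP [Det every] [N village]] [PP [P from] [NP [NP [Det every] [N village]] [PP [P from] [NP [Det every] [N theorem]]]]]] [VP [V photographed] [NP [NP [Det every] [N teacher]] [PP [P from] [NP [Det some] [N theorem]]]]]]
[S [NP [NP [Det every] [N village]] [PP [P from] [NP [NP [Det every] [N village]] [PP [P from] [NP [Det every] [N theorem]]]]]] [VP [VP [V photographed] [NP [Det every] [N teacher]]] [PP [P from] [NP [Det some] [N theorem]]]]]
The difference turns on whether VP → VP PP is used at the relevant span, versus an alternative expansion of VP.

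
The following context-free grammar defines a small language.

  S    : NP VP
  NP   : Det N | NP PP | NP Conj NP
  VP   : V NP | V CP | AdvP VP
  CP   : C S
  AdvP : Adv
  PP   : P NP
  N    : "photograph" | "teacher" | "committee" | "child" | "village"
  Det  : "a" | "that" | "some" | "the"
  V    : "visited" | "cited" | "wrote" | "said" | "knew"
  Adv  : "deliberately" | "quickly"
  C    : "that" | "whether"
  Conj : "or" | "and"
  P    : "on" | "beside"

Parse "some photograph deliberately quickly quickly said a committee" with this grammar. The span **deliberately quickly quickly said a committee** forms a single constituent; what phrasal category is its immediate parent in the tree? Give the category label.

S
  NP
    Det: some
    N: photograph
  VP
    AdvP
      Adv: deliberately
    VP
      AdvP
        Adv: quickly
      VP
        AdvP
          Adv: quickly
        VP
          V: said
          NP
            Det: a
            N: committee
The span 'deliberately quickly quickly said a committee' is the VP node built by VP → AdvP VP.
Its mother is the S built by S → NP VP.

S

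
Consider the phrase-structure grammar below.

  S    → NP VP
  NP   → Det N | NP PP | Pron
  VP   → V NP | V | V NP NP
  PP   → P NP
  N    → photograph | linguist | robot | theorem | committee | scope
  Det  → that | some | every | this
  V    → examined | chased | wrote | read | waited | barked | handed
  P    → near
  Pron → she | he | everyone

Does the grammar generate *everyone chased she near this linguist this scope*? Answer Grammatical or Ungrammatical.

Grammatical

[S [NP [Pron everyone]] [VP [V chased] [NP [NP [Pron she]] [PP [P near] [NP [Det this] [N linguist]]]] [NP [Det this] [N scope]]]]
The bracketing above is licensed at every node by one of the given productions, with S at the root.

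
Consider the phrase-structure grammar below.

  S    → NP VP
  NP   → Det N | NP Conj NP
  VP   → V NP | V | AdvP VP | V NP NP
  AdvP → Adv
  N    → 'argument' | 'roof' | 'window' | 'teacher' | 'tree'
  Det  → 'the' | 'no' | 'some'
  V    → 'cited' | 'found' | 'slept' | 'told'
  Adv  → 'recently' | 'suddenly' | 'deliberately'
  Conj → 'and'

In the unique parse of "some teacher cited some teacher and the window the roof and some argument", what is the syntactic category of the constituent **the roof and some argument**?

NP

S
  NP
    Det: some
    N: teacher
  VP
    V: cited
    NP
      NP
        Det: some
        N: teacher
      Conj: and
      NP
        Det: the
        N: window
    NP
      NP
        Det: the
        N: roof
      Conj: and
      NP
        Det: some
        N: argument
The span 'the roof and some argument' is the NP node built by NP → NP Conj NP.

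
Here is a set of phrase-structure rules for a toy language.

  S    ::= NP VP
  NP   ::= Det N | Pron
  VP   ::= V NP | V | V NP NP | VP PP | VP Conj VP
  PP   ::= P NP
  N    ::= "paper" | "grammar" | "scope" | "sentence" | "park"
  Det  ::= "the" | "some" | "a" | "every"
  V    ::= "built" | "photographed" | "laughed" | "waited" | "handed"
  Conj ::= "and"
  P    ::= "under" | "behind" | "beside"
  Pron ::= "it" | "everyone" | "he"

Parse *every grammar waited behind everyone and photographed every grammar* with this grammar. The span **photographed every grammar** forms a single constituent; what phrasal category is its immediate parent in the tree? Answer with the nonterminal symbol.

[S [NP [Det every] [N grammar]] [VP [VP [VP [V waited]] [PP [P behind] [NP [Pron everyone]]]] [Conj and] [VP [V photographed] [NP [Det every] [N grammar]]]]]
The span 'photographed every grammar' is the VP node built by VP → V NP.
Its mother is the VP built by VP → VP Conj VP.

VP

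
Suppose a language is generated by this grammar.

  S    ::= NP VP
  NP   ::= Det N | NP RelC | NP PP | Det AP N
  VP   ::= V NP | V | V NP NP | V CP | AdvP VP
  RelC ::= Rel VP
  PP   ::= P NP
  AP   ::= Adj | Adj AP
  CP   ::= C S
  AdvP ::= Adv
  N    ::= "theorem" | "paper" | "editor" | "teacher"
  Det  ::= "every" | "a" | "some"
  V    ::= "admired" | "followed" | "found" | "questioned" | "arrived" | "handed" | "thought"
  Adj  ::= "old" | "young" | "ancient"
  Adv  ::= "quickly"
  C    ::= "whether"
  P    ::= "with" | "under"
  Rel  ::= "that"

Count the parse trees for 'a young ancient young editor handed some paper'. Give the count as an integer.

1

[S [NP [Det a] [AP [Adj young] [AP [Adj ancient] [AP [Adj young]]]] [N editor]] [VP [V handed] [NP [Det some] [N paper]]]]
No rule offers an alternative attachment or grouping for any span, so this is the only derivation.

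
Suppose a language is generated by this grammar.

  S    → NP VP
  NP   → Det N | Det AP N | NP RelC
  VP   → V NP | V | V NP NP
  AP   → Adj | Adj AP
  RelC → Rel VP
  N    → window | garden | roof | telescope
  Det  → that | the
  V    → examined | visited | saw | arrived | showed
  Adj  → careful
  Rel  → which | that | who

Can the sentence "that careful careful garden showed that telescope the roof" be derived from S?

S
  NP
    Det: that
    AP
      Adj: careful
      AP
        Adj: careful
    N: garden
  VP
    V: showed
    NP
      Det: that
      N: telescope
    NP
      Det: the
      N: roof
Every word is introduced by a lexical rule and the phrasal rules combine the resulting categories into a single S.

Grammatical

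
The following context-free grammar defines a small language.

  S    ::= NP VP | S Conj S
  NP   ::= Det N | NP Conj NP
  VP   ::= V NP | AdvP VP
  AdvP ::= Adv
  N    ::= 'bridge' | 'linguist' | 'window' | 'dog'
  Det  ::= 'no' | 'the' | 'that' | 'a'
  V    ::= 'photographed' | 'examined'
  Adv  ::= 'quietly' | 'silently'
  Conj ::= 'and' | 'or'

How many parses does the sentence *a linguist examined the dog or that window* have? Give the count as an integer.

1

[S [NP [Det a] [N linguist]] [VP [V examined] [NP [NP [Det the] [N dog]] [Conj or] [NP [Det that] [N window]]]]]
No rule offers an alternative attachment or grouping for any span, so this is the only derivation.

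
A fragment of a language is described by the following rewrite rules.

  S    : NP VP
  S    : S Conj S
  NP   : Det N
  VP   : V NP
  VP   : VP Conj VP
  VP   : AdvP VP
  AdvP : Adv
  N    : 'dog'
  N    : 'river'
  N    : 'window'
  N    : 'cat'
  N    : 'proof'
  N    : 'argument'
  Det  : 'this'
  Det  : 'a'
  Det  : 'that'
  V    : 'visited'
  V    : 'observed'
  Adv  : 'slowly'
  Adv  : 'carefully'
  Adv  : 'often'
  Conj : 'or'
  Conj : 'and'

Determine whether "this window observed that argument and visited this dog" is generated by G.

[S [NP [Det this] [N window]] [VP [VP [V observed] [NP [Det that] [N argument]]] [Conj and] [VP [V visited] [NP [Det this] [N dog]]]]]
The bracketing above is licensed at every node by one of the given productions, with S at the root.

Grammatical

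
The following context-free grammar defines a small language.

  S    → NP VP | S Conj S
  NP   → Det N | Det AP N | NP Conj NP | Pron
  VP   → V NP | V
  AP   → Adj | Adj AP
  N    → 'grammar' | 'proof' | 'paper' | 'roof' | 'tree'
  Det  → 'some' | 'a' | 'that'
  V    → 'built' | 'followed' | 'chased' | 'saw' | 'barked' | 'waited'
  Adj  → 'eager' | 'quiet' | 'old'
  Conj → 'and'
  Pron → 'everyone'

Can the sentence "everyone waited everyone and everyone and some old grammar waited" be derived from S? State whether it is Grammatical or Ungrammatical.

Grammatical

S
  S
    NP
      Pron: everyone
    VP
      V: waited
      NP
        Pron: everyone
  Conj: and
  S
    NP
      NP
        Pron: everyone
      Conj: and
      NP
        Det: some
        AP
          Adj: old
        N: grammar
    VP
      V: waited
Every word is introduced by a lexical rule and the phrasal rules combine the resulting categories into a single S.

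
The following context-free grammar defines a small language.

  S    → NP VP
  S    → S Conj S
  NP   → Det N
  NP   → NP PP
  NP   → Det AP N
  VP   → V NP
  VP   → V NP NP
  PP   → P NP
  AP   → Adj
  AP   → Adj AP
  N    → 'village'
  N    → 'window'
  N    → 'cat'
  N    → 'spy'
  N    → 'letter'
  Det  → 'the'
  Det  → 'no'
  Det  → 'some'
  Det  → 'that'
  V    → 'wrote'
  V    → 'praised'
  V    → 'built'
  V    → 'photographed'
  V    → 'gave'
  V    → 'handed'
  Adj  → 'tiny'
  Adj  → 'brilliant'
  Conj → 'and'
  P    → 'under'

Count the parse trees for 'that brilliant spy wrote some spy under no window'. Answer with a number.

[S [NP [Det that] [AP [Adj brilliant]] [N spy]] [VP [V wrote] [NP [NP [Det some] [N spy]] [PP [P under] [NP [Det no] [N window]]]]]]
No rule offers an alternative attachment or grouping for any span, so this is the only derivation.

1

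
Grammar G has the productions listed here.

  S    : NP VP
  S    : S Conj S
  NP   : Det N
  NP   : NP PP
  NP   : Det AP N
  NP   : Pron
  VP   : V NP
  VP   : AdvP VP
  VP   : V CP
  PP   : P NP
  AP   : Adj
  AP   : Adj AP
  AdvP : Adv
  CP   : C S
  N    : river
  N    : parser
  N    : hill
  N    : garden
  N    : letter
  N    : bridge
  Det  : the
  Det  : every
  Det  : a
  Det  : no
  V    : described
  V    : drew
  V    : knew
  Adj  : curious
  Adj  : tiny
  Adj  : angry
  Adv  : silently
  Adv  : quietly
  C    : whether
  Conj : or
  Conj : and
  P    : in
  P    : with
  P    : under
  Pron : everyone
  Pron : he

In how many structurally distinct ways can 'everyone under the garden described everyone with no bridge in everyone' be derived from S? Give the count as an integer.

The two bracketings:
[S [NP [NP [Pron everyone]] [PP [P under] [NP [Det the] [N garden]]]] [VP [V described] [NP [NP [Pron everyone]] [PP [P with] [NP [NP [Det no] [N bridge]] [PP [P in] [NP [Pron everyone]]]]]]]]
[S [NP [NP [Pron everyone]] [PP [P under] [NP [Det the] [N garden]]]] [VP [V described] [NP [NP [NP [Pron everyone]] [PP [P with] [NP [Det no] [N bridge]]]] [PP [P in] [NP [Pron everyone]]]]]]
The trees differ in how a recursive rule is bracketed over the same span.

2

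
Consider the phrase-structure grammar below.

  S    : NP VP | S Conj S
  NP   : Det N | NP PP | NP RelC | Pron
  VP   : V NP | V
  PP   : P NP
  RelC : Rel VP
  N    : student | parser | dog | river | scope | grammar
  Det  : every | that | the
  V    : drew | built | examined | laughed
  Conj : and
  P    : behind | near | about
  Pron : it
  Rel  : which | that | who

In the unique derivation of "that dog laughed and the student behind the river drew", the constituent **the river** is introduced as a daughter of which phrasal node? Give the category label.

PP

S
  S
    NP
      Det: that
      N: dog
    VP
      V: laughed
  Conj: and
  S
    NP
      NP
        Det: the
        N: student
      PP
        P: behind
        NP
          Det: the
          N: river
    VP
      V: drew
The span 'the river' is the NP node built by NP → Det N.
Its mother is the PP built by PP → P NP.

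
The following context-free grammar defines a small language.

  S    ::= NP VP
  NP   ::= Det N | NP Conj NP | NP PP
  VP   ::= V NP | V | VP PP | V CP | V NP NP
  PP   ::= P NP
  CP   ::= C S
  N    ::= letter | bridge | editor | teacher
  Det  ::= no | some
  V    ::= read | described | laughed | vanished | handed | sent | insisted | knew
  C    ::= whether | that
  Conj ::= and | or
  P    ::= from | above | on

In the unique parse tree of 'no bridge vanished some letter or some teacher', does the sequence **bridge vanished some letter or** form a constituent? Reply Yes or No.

No

[S [NP [Det no] [N bridge]] [VP [V vanished] [NP [NP [Det some] [N letter]] [Conj or] [NP [Det some] [N teacher]]]]]
The smallest constituent containing 'bridge vanished some letter or' is the S spanning 'no bridge vanished some letter or some teacher'; no single node in the tree dominates exactly the given words.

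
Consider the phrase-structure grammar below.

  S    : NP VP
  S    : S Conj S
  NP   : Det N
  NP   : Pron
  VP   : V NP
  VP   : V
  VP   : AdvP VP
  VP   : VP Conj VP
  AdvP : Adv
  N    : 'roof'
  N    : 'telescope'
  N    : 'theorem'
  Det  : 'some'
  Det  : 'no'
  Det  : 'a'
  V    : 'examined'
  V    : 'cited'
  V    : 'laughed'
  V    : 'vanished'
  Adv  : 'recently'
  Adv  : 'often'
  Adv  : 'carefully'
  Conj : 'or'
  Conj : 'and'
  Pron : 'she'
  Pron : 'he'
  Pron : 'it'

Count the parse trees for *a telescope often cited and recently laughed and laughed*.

7

Two of the 7 distinct bracketings:
[S [NP [Det a] [N telescope]] [VP [AdvP [Adv often]] [VP [VP [V cited]] [Conj and] [VP [AdvP [Adv recently]] [VP [VP [V laughed]] [Conj and] [VP [V laughed]]]]]]]
[S [NP [Det a] [N telescope]] [VP [AdvP [Adv often]] [VP [VP [V cited]] [Conj and] [VP [VP [AdvP [Adv recently]] [VP [V laughed]]] [Conj and] [VP [V laughed]]]]]]
The trees differ in how a recursive rule is bracketed over the same span.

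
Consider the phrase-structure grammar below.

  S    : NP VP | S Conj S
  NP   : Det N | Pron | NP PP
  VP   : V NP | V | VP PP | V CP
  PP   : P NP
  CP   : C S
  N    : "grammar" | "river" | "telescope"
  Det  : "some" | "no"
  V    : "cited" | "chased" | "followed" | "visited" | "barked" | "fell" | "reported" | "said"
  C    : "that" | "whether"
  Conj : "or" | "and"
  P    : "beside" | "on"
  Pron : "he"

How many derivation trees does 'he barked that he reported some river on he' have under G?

3

Two of the 3 distinct bracketings:
[S [NP [Pron he]] [VP [VP [V barked] [CP [C that] [S [NP [Pron he]] [VP [V reported] [NP [Det some] [N river]]]]]] [PP [P on] [NP [Pron he]]]]]
[S [NP [Pron he]] [VP [V barked] [CP [C that] [S [NP [Pron he]] [VP [V reported] [NP [NP [Det some] [N river]] [PP [P on] [NP [Pron he]]]]]]]]]
The difference turns on whether NP → NP PP is used at the relevant span, versus an alternative expansion of NP.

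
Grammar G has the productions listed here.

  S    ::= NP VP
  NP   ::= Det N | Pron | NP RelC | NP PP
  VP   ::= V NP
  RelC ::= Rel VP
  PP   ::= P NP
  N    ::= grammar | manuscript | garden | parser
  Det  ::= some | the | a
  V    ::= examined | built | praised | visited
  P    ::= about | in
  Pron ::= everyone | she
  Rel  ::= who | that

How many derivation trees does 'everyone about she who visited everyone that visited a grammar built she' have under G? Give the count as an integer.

5

Two of the 5 distinct bracketings:
[S [NP [NP [NP [Pron everyone]] [PP [P about] [NP [Pron she]]]] [RelC [Rel who] [VP [V visited] [NP [NP [Pron everyone]] [RelC [Rel that] [VP [V visited] [NP [Det a] [N grammar]]]]]]]] [VP [V built] [NP [Pron she]]]]
[S [NP [NP [NP [NP [Pron everyone]] [PP [P about] [NP [Pron she]]]] [RelC [Rel who] [VP [V visited] [NP [Pron everyone]]]]] [RelC [Rel that] [VP [V visited] [NP [Det a] [N grammar]]]]] [VP [V built] [NP [Pron she]]]]
The trees differ in how a recursive rule is bracketed over the same span.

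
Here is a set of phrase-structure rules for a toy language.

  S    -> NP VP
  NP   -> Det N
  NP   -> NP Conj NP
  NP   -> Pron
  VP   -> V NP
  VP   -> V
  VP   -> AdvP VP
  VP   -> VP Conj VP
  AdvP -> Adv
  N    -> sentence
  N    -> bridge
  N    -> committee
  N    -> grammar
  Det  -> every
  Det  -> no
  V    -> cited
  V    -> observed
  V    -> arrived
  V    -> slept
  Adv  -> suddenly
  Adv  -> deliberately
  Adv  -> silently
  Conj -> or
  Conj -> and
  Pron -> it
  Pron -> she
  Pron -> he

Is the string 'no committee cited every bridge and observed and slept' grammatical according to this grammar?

Grammatical

S
  NP
    Det: no
    N: committee
  VP
    VP
      V: cited
      NP
        Det: every
        N: bridge
    Conj: and
    VP
      VP
        V: observed
      Conj: and
      VP
        V: slept
Every word is introduced by a lexical rule and the phrasal rules combine the resulting categories into a single S.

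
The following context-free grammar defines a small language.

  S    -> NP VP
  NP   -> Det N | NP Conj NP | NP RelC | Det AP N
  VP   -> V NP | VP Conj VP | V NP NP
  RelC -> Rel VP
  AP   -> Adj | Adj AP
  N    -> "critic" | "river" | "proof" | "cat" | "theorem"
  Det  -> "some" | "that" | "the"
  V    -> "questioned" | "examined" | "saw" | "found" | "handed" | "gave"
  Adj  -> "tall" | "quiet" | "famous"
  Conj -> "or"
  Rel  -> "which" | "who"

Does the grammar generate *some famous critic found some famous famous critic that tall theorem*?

Grammatical

S
  NP
    Det: some
    AP
      Adj: famous
    N: critic
  VP
    V: found
    NP
      Det: some
      AP
        Adj: famous
        AP
          Adj: famous
      N: critic
    NP
      Det: that
      AP
        Adj: tall
      N: theorem
Every word is introduced by a lexical rule and the phrasal rules combine the resulting categories into a single S.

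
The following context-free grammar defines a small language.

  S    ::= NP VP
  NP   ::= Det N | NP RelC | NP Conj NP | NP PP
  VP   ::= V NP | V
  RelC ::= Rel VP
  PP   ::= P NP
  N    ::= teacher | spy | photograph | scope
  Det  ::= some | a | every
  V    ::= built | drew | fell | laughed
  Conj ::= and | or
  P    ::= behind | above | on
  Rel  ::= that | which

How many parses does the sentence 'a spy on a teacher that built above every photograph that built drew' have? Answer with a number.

7

Two of the 7 distinct bracketings:
[S [NP [NP [NP [Det a] [N spy]] [PP [P on] [NP [NP [NP [Det a] [N teacher]] [RelC [Rel that] [VP [V built]]]] [PP [P above] [NP [Det every] [N photograph]]]]]] [RelC [Rel that] [VP [V built]]]] [VP [V drew]]]
[S [NP [NP [NP [NP [NP [Det a] [N spy]] [PP [P on] [NP [Det a] [N teacher]]]] [RelC [Rel that] [VP [V built]]]] [PP [P above] [NP [Det every] [N photograph]]]] [RelC [Rel that] [VP [V built]]]] [VP [V drew]]]
The trees differ in how a recursive rule is bracketed over the same span.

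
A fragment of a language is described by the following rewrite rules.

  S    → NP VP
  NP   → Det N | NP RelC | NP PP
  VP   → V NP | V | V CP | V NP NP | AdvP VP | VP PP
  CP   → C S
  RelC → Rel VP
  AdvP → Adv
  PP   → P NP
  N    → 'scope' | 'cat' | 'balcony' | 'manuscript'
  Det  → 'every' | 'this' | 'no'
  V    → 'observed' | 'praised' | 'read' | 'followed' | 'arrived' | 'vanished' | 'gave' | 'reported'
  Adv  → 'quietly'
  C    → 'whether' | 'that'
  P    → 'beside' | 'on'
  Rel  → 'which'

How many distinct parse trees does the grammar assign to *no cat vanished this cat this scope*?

[S [NP [Det no] [N cat]] [VP [V vanished] [NP [Det this] [N cat]] [NP [Det this] [N scope]]]]
No rule offers an alternative attachment or grouping for any span, so this is the only derivation.

1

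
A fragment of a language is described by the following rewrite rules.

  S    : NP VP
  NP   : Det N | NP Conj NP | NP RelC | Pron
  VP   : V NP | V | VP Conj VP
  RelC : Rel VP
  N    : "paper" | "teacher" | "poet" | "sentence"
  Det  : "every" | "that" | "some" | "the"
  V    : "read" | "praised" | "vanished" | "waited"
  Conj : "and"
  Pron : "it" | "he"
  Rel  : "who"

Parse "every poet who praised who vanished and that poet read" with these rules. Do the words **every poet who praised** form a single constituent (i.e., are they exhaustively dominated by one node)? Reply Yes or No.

Yes

[S [NP [NP [NP [NP [Det every] [N poet]] [RelC [Rel who] [VP [V praised]]]] [RelC [Rel who] [VP [V vanished]]]] [Conj and] [NP [Det that] [N poet]]] [VP [V read]]]
The words 'every poet who praised' are exhaustively dominated by a single NP node (built by NP → NP RelC), so they form a constituent.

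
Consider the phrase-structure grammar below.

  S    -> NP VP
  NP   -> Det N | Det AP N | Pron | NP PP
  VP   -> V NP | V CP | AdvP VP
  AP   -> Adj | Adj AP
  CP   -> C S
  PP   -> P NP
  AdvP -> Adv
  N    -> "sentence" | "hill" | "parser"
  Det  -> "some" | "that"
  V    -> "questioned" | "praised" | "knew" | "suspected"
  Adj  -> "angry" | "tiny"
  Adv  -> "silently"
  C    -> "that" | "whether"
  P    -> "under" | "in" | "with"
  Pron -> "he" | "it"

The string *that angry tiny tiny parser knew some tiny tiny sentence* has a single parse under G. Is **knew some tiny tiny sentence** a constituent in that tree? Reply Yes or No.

Yes

[S [NP [Det that] [AP [Adj angry] [AP [Adj tiny] [AP [Adj tiny]]]] [N parser]] [VP [V knew] [NP [Det some] [AP [Adj tiny] [AP [Adj tiny]]] [N sentence]]]]
The words 'knew some tiny tiny sentence' are exhaustively dominated by a single VP node (built by VP → V NP), so they form a constituent.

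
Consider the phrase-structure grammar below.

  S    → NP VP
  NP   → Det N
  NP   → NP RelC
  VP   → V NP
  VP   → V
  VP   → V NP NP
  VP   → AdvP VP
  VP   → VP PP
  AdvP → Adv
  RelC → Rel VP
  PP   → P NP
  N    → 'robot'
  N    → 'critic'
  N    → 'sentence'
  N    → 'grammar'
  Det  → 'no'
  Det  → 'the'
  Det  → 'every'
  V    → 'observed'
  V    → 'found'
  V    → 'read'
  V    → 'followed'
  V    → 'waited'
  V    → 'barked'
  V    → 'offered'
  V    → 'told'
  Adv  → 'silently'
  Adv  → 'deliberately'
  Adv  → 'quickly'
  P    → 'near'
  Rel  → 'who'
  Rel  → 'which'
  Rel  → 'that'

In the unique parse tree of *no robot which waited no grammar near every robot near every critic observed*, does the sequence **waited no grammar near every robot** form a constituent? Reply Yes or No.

[S [NP [NP [Det no] [N robot]] [RelC [Rel which] [VP [VP [VP [V waited] [NP [Det no] [N grammar]]] [PP [P near] [NP [Det every] [N robot]]]] [PP [P near] [NP [Det every] [N critic]]]]]] [VP [V observed]]]
The words 'waited no grammar near every robot' are exhaustively dominated by a single VP node (built by VP → VP PP), so they form a constituent.

Yes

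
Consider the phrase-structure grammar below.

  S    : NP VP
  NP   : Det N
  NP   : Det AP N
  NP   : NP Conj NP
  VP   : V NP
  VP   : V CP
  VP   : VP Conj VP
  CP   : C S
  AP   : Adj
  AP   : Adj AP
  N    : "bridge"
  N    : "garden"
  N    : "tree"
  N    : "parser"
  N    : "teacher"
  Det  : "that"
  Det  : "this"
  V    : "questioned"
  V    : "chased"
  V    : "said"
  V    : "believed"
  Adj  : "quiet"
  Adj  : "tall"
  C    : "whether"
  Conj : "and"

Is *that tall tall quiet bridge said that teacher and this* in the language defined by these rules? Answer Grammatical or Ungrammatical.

Ungrammatical

For S → NP VP, the only prefix that parses as NP is 'that tall tall quiet bridge', but the remainder 'said that teacher and this' is not a VP under these rules.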